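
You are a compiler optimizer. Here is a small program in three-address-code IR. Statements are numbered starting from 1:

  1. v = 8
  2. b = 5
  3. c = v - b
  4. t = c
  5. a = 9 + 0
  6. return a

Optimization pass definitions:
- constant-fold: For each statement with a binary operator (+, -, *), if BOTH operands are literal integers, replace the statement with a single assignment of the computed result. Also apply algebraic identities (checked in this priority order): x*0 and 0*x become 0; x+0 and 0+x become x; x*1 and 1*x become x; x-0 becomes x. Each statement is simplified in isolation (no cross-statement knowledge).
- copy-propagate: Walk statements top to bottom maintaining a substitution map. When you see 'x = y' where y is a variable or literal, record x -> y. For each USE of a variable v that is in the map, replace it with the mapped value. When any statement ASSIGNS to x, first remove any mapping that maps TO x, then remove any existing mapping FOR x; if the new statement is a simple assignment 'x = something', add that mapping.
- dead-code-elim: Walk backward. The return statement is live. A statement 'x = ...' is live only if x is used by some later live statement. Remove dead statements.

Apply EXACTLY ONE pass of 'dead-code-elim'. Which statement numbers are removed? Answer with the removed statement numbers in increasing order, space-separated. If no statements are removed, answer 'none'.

Answer: 1 2 3 4

Derivation:
Backward liveness scan:
Stmt 1 'v = 8': DEAD (v not in live set [])
Stmt 2 'b = 5': DEAD (b not in live set [])
Stmt 3 'c = v - b': DEAD (c not in live set [])
Stmt 4 't = c': DEAD (t not in live set [])
Stmt 5 'a = 9 + 0': KEEP (a is live); live-in = []
Stmt 6 'return a': KEEP (return); live-in = ['a']
Removed statement numbers: [1, 2, 3, 4]
Surviving IR:
  a = 9 + 0
  return a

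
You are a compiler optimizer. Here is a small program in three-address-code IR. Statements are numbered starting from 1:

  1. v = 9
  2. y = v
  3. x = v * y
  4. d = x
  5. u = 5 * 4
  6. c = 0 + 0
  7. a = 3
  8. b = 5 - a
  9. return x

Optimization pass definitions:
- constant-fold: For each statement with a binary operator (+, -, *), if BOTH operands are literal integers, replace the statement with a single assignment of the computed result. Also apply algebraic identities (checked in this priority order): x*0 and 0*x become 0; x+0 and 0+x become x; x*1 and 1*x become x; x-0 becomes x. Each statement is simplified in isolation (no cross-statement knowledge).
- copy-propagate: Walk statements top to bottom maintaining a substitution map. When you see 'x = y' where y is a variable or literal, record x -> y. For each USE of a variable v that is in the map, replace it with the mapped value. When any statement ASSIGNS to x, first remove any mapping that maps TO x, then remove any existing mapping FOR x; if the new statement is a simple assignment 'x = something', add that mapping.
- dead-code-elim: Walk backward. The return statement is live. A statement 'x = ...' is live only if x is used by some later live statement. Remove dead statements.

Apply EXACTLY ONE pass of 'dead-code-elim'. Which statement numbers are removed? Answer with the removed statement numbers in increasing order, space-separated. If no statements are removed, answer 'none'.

Answer: 4 5 6 7 8

Derivation:
Backward liveness scan:
Stmt 1 'v = 9': KEEP (v is live); live-in = []
Stmt 2 'y = v': KEEP (y is live); live-in = ['v']
Stmt 3 'x = v * y': KEEP (x is live); live-in = ['v', 'y']
Stmt 4 'd = x': DEAD (d not in live set ['x'])
Stmt 5 'u = 5 * 4': DEAD (u not in live set ['x'])
Stmt 6 'c = 0 + 0': DEAD (c not in live set ['x'])
Stmt 7 'a = 3': DEAD (a not in live set ['x'])
Stmt 8 'b = 5 - a': DEAD (b not in live set ['x'])
Stmt 9 'return x': KEEP (return); live-in = ['x']
Removed statement numbers: [4, 5, 6, 7, 8]
Surviving IR:
  v = 9
  y = v
  x = v * y
  return x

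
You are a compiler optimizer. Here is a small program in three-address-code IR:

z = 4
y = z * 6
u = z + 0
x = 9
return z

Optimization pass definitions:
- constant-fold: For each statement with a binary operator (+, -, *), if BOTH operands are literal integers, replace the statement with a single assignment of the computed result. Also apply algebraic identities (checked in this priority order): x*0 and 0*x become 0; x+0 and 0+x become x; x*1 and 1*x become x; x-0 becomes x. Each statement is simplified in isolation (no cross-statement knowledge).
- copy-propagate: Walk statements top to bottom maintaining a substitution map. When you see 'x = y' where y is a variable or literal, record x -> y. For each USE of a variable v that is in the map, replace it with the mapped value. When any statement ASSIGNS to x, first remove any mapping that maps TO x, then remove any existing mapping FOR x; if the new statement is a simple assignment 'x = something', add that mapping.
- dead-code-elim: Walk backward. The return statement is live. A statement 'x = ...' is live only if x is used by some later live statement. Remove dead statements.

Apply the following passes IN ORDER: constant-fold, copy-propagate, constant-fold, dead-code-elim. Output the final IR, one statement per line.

Initial IR:
  z = 4
  y = z * 6
  u = z + 0
  x = 9
  return z
After constant-fold (5 stmts):
  z = 4
  y = z * 6
  u = z
  x = 9
  return z
After copy-propagate (5 stmts):
  z = 4
  y = 4 * 6
  u = 4
  x = 9
  return 4
After constant-fold (5 stmts):
  z = 4
  y = 24
  u = 4
  x = 9
  return 4
After dead-code-elim (1 stmts):
  return 4

Answer: return 4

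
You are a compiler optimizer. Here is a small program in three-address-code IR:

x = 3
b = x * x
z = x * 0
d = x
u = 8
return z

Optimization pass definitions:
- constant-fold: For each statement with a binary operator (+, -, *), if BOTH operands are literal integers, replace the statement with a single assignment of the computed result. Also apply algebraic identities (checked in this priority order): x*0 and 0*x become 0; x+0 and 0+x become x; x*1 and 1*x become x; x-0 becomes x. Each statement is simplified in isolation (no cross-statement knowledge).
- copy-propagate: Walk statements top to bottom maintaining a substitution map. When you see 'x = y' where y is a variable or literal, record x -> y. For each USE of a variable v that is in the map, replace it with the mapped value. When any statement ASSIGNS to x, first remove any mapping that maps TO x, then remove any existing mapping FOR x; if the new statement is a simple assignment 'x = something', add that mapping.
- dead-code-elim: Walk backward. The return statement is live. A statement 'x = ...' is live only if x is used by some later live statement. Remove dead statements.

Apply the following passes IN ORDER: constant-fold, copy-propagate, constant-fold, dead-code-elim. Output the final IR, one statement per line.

Initial IR:
  x = 3
  b = x * x
  z = x * 0
  d = x
  u = 8
  return z
After constant-fold (6 stmts):
  x = 3
  b = x * x
  z = 0
  d = x
  u = 8
  return z
After copy-propagate (6 stmts):
  x = 3
  b = 3 * 3
  z = 0
  d = 3
  u = 8
  return 0
After constant-fold (6 stmts):
  x = 3
  b = 9
  z = 0
  d = 3
  u = 8
  return 0
After dead-code-elim (1 stmts):
  return 0

Answer: return 0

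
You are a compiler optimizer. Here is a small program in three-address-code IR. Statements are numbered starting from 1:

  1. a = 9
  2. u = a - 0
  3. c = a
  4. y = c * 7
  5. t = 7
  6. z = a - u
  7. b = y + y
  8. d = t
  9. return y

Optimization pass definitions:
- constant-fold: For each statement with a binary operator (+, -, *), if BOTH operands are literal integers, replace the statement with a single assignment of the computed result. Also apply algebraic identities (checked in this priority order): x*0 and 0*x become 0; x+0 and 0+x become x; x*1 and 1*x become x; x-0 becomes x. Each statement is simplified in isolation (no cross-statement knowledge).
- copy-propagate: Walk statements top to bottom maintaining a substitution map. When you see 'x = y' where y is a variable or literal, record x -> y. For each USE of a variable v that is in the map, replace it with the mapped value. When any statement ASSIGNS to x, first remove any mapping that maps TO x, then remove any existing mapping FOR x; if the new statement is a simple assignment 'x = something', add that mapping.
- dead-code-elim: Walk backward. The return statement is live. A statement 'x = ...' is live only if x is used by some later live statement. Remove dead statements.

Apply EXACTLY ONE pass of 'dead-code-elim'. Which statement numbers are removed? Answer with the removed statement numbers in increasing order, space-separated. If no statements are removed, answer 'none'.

Answer: 2 5 6 7 8

Derivation:
Backward liveness scan:
Stmt 1 'a = 9': KEEP (a is live); live-in = []
Stmt 2 'u = a - 0': DEAD (u not in live set ['a'])
Stmt 3 'c = a': KEEP (c is live); live-in = ['a']
Stmt 4 'y = c * 7': KEEP (y is live); live-in = ['c']
Stmt 5 't = 7': DEAD (t not in live set ['y'])
Stmt 6 'z = a - u': DEAD (z not in live set ['y'])
Stmt 7 'b = y + y': DEAD (b not in live set ['y'])
Stmt 8 'd = t': DEAD (d not in live set ['y'])
Stmt 9 'return y': KEEP (return); live-in = ['y']
Removed statement numbers: [2, 5, 6, 7, 8]
Surviving IR:
  a = 9
  c = a
  y = c * 7
  return y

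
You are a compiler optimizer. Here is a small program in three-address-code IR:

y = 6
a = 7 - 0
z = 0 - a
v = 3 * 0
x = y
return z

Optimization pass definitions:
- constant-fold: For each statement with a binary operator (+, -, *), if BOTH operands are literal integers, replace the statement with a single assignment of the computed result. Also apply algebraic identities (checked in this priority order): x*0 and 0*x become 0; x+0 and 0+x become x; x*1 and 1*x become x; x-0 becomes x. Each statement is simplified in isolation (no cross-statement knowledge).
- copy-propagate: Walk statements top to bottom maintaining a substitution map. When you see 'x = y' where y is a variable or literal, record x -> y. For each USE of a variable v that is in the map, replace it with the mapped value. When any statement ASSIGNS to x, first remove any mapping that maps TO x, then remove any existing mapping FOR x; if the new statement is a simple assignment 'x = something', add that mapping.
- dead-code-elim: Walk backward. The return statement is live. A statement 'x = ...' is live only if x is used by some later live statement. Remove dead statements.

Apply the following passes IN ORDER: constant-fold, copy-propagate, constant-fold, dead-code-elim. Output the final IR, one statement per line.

Initial IR:
  y = 6
  a = 7 - 0
  z = 0 - a
  v = 3 * 0
  x = y
  return z
After constant-fold (6 stmts):
  y = 6
  a = 7
  z = 0 - a
  v = 0
  x = y
  return z
After copy-propagate (6 stmts):
  y = 6
  a = 7
  z = 0 - 7
  v = 0
  x = 6
  return z
After constant-fold (6 stmts):
  y = 6
  a = 7
  z = -7
  v = 0
  x = 6
  return z
After dead-code-elim (2 stmts):
  z = -7
  return z

Answer: z = -7
return z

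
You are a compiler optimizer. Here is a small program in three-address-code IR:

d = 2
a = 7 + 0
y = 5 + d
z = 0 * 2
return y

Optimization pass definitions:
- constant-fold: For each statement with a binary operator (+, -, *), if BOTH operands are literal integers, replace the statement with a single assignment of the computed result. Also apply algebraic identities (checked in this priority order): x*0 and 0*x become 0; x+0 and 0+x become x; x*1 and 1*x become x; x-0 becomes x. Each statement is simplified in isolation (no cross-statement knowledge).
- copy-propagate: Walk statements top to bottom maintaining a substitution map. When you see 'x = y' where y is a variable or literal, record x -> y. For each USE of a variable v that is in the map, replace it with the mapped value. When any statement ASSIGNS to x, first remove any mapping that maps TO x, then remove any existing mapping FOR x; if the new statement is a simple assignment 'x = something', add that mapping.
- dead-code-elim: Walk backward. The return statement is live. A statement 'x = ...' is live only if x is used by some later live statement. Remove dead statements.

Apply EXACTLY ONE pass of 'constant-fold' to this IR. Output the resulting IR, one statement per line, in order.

Answer: d = 2
a = 7
y = 5 + d
z = 0
return y

Derivation:
Applying constant-fold statement-by-statement:
  [1] d = 2  (unchanged)
  [2] a = 7 + 0  -> a = 7
  [3] y = 5 + d  (unchanged)
  [4] z = 0 * 2  -> z = 0
  [5] return y  (unchanged)
Result (5 stmts):
  d = 2
  a = 7
  y = 5 + d
  z = 0
  return y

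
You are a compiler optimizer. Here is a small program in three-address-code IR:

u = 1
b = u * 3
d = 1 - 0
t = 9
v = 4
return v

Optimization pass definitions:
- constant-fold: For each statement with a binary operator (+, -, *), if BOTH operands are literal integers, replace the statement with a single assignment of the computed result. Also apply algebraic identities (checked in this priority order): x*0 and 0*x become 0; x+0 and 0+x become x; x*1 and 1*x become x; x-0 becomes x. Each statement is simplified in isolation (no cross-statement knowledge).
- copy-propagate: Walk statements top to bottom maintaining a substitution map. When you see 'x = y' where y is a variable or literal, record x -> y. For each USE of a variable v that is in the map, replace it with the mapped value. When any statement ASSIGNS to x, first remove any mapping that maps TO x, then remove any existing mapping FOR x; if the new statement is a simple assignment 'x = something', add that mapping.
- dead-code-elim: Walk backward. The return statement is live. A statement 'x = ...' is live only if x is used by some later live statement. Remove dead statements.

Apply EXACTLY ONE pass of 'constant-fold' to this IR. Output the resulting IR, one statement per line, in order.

Applying constant-fold statement-by-statement:
  [1] u = 1  (unchanged)
  [2] b = u * 3  (unchanged)
  [3] d = 1 - 0  -> d = 1
  [4] t = 9  (unchanged)
  [5] v = 4  (unchanged)
  [6] return v  (unchanged)
Result (6 stmts):
  u = 1
  b = u * 3
  d = 1
  t = 9
  v = 4
  return v

Answer: u = 1
b = u * 3
d = 1
t = 9
v = 4
return v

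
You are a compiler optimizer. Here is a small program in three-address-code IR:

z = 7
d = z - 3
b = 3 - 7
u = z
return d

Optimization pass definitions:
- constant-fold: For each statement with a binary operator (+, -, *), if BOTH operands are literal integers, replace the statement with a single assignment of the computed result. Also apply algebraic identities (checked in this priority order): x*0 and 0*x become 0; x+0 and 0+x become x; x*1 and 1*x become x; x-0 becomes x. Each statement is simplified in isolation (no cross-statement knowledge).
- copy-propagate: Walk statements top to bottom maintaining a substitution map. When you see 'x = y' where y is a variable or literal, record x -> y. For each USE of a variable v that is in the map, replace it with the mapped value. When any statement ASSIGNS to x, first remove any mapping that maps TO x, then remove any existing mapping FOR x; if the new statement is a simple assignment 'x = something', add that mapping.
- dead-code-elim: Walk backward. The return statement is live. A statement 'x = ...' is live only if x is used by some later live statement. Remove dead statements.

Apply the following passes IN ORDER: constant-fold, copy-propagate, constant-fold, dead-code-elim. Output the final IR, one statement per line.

Answer: d = 4
return d

Derivation:
Initial IR:
  z = 7
  d = z - 3
  b = 3 - 7
  u = z
  return d
After constant-fold (5 stmts):
  z = 7
  d = z - 3
  b = -4
  u = z
  return d
After copy-propagate (5 stmts):
  z = 7
  d = 7 - 3
  b = -4
  u = 7
  return d
After constant-fold (5 stmts):
  z = 7
  d = 4
  b = -4
  u = 7
  return d
After dead-code-elim (2 stmts):
  d = 4
  return d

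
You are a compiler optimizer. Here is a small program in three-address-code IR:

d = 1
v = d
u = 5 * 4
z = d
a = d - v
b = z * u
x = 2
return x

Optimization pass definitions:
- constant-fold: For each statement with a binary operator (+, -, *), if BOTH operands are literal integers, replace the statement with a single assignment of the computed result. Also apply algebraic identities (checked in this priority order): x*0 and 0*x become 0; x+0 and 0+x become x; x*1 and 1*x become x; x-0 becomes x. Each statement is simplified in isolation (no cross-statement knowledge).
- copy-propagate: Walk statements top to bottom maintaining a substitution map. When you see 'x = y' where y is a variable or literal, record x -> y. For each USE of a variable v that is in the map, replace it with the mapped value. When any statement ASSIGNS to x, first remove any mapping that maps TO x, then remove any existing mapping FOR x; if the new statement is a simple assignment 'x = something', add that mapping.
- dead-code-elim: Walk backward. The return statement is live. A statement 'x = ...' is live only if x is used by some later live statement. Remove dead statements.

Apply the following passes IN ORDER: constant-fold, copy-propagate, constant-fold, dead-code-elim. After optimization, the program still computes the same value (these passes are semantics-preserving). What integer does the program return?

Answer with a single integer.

Answer: 2

Derivation:
Initial IR:
  d = 1
  v = d
  u = 5 * 4
  z = d
  a = d - v
  b = z * u
  x = 2
  return x
After constant-fold (8 stmts):
  d = 1
  v = d
  u = 20
  z = d
  a = d - v
  b = z * u
  x = 2
  return x
After copy-propagate (8 stmts):
  d = 1
  v = 1
  u = 20
  z = 1
  a = 1 - 1
  b = 1 * 20
  x = 2
  return 2
After constant-fold (8 stmts):
  d = 1
  v = 1
  u = 20
  z = 1
  a = 0
  b = 20
  x = 2
  return 2
After dead-code-elim (1 stmts):
  return 2
Evaluate:
  d = 1  =>  d = 1
  v = d  =>  v = 1
  u = 5 * 4  =>  u = 20
  z = d  =>  z = 1
  a = d - v  =>  a = 0
  b = z * u  =>  b = 20
  x = 2  =>  x = 2
  return x = 2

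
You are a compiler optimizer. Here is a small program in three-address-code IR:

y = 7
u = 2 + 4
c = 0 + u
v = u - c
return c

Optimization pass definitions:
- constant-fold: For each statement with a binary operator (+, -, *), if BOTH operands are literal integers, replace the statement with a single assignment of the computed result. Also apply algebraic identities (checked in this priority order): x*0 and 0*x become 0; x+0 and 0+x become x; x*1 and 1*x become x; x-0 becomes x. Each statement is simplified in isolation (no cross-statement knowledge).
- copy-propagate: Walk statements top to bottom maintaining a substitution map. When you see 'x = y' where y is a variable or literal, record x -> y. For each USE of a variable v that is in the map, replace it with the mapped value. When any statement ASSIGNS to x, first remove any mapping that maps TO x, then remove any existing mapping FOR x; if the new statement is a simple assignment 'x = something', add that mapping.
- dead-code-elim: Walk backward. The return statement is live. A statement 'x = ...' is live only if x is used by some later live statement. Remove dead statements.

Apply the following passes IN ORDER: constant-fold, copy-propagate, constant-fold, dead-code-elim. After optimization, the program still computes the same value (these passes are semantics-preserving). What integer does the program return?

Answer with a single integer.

Answer: 6

Derivation:
Initial IR:
  y = 7
  u = 2 + 4
  c = 0 + u
  v = u - c
  return c
After constant-fold (5 stmts):
  y = 7
  u = 6
  c = u
  v = u - c
  return c
After copy-propagate (5 stmts):
  y = 7
  u = 6
  c = 6
  v = 6 - 6
  return 6
After constant-fold (5 stmts):
  y = 7
  u = 6
  c = 6
  v = 0
  return 6
After dead-code-elim (1 stmts):
  return 6
Evaluate:
  y = 7  =>  y = 7
  u = 2 + 4  =>  u = 6
  c = 0 + u  =>  c = 6
  v = u - c  =>  v = 0
  return c = 6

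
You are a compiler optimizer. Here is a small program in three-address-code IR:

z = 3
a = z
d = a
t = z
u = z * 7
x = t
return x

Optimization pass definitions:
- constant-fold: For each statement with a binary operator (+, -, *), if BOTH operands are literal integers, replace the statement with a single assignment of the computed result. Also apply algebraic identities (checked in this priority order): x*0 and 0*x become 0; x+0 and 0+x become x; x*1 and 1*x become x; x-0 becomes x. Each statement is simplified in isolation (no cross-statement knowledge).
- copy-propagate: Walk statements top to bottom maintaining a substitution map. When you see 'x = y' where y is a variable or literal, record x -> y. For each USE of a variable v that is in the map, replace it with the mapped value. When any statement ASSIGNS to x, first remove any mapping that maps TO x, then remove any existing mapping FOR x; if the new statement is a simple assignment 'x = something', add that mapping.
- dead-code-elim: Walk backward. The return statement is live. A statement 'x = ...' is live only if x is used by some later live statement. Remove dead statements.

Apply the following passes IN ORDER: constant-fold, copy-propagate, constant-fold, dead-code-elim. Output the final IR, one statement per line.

Answer: return 3

Derivation:
Initial IR:
  z = 3
  a = z
  d = a
  t = z
  u = z * 7
  x = t
  return x
After constant-fold (7 stmts):
  z = 3
  a = z
  d = a
  t = z
  u = z * 7
  x = t
  return x
After copy-propagate (7 stmts):
  z = 3
  a = 3
  d = 3
  t = 3
  u = 3 * 7
  x = 3
  return 3
After constant-fold (7 stmts):
  z = 3
  a = 3
  d = 3
  t = 3
  u = 21
  x = 3
  return 3
After dead-code-elim (1 stmts):
  return 3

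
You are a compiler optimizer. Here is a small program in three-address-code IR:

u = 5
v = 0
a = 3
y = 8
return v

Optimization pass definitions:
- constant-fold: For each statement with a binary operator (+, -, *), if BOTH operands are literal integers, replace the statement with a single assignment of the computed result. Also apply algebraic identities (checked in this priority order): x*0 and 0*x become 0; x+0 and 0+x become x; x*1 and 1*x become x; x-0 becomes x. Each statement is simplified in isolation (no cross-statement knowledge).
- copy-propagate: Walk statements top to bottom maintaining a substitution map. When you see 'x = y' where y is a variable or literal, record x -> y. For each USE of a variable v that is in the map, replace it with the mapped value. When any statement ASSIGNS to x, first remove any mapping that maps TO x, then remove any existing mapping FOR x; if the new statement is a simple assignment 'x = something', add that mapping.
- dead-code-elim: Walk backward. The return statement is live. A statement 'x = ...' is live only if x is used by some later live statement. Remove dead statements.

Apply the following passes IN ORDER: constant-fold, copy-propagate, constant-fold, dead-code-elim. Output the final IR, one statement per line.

Answer: return 0

Derivation:
Initial IR:
  u = 5
  v = 0
  a = 3
  y = 8
  return v
After constant-fold (5 stmts):
  u = 5
  v = 0
  a = 3
  y = 8
  return v
After copy-propagate (5 stmts):
  u = 5
  v = 0
  a = 3
  y = 8
  return 0
After constant-fold (5 stmts):
  u = 5
  v = 0
  a = 3
  y = 8
  return 0
After dead-code-elim (1 stmts):
  return 0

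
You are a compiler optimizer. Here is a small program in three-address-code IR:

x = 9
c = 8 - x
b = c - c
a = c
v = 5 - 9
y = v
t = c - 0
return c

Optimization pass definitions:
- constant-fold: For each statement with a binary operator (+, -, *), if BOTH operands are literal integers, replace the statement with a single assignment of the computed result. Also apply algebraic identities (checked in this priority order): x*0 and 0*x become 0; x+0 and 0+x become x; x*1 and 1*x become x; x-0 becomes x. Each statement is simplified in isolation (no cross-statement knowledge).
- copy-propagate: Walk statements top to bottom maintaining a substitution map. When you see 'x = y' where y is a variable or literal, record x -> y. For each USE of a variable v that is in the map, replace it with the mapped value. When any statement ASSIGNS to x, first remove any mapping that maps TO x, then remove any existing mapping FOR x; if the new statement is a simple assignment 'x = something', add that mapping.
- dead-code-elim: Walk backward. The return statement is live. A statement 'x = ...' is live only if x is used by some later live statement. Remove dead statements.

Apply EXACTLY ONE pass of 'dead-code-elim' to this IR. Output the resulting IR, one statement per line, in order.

Applying dead-code-elim statement-by-statement:
  [8] return c  -> KEEP (return); live=['c']
  [7] t = c - 0  -> DEAD (t not live)
  [6] y = v  -> DEAD (y not live)
  [5] v = 5 - 9  -> DEAD (v not live)
  [4] a = c  -> DEAD (a not live)
  [3] b = c - c  -> DEAD (b not live)
  [2] c = 8 - x  -> KEEP; live=['x']
  [1] x = 9  -> KEEP; live=[]
Result (3 stmts):
  x = 9
  c = 8 - x
  return c

Answer: x = 9
c = 8 - x
return c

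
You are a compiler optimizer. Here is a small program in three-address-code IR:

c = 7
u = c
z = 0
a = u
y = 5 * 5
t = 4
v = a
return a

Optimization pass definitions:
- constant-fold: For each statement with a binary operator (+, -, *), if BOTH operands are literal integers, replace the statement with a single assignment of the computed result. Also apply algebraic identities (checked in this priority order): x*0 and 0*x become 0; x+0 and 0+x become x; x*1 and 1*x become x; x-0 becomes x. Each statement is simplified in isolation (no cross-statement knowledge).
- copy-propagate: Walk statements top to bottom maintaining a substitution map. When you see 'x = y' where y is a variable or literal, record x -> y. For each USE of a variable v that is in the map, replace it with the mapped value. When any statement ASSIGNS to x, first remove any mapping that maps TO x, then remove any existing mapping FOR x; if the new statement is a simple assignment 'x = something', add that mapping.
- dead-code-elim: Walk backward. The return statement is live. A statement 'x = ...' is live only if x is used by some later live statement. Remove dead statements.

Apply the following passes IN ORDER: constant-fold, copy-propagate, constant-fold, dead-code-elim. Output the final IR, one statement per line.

Initial IR:
  c = 7
  u = c
  z = 0
  a = u
  y = 5 * 5
  t = 4
  v = a
  return a
After constant-fold (8 stmts):
  c = 7
  u = c
  z = 0
  a = u
  y = 25
  t = 4
  v = a
  return a
After copy-propagate (8 stmts):
  c = 7
  u = 7
  z = 0
  a = 7
  y = 25
  t = 4
  v = 7
  return 7
After constant-fold (8 stmts):
  c = 7
  u = 7
  z = 0
  a = 7
  y = 25
  t = 4
  v = 7
  return 7
After dead-code-elim (1 stmts):
  return 7

Answer: return 7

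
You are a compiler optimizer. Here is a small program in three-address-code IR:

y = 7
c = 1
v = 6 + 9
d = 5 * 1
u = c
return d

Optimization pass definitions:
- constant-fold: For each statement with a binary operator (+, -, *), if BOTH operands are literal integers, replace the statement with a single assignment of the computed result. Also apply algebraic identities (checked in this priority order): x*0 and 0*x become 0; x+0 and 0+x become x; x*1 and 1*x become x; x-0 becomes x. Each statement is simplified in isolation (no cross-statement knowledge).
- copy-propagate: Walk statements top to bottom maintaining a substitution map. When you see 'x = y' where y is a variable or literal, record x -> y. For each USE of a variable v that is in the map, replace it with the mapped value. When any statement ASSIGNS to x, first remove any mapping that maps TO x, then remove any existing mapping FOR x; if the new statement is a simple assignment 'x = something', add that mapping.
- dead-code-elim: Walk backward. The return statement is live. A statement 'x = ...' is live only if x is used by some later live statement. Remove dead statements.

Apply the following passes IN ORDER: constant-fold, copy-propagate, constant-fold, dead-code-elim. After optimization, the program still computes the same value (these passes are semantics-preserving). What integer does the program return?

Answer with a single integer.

Initial IR:
  y = 7
  c = 1
  v = 6 + 9
  d = 5 * 1
  u = c
  return d
After constant-fold (6 stmts):
  y = 7
  c = 1
  v = 15
  d = 5
  u = c
  return d
After copy-propagate (6 stmts):
  y = 7
  c = 1
  v = 15
  d = 5
  u = 1
  return 5
After constant-fold (6 stmts):
  y = 7
  c = 1
  v = 15
  d = 5
  u = 1
  return 5
After dead-code-elim (1 stmts):
  return 5
Evaluate:
  y = 7  =>  y = 7
  c = 1  =>  c = 1
  v = 6 + 9  =>  v = 15
  d = 5 * 1  =>  d = 5
  u = c  =>  u = 1
  return d = 5

Answer: 5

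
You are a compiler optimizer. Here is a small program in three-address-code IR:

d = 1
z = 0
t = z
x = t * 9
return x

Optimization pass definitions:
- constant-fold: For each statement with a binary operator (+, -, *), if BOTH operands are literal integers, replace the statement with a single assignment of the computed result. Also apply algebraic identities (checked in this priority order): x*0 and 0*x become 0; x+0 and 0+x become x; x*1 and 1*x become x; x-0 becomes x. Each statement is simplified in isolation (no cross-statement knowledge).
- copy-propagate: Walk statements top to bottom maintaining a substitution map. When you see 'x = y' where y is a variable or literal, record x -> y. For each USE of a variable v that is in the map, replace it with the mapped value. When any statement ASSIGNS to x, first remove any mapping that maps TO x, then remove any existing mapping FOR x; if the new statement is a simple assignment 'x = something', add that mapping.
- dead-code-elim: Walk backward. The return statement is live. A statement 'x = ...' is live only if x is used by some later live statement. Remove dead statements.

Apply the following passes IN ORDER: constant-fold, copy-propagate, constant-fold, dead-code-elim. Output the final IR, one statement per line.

Answer: x = 0
return x

Derivation:
Initial IR:
  d = 1
  z = 0
  t = z
  x = t * 9
  return x
After constant-fold (5 stmts):
  d = 1
  z = 0
  t = z
  x = t * 9
  return x
After copy-propagate (5 stmts):
  d = 1
  z = 0
  t = 0
  x = 0 * 9
  return x
After constant-fold (5 stmts):
  d = 1
  z = 0
  t = 0
  x = 0
  return x
After dead-code-elim (2 stmts):
  x = 0
  return x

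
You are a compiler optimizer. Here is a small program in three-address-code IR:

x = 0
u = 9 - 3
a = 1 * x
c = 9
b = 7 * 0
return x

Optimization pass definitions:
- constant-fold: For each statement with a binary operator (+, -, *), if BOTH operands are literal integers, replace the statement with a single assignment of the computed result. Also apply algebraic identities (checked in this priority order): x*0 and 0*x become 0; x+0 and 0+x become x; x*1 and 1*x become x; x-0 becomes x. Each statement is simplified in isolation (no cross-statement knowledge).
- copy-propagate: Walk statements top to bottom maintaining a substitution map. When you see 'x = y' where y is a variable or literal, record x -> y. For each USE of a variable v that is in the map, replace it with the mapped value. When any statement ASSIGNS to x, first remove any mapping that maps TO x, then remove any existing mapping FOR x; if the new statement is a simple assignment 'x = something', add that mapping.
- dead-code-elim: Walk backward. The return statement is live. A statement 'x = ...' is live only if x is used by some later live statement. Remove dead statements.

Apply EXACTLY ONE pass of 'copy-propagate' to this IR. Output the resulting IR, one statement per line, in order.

Answer: x = 0
u = 9 - 3
a = 1 * 0
c = 9
b = 7 * 0
return 0

Derivation:
Applying copy-propagate statement-by-statement:
  [1] x = 0  (unchanged)
  [2] u = 9 - 3  (unchanged)
  [3] a = 1 * x  -> a = 1 * 0
  [4] c = 9  (unchanged)
  [5] b = 7 * 0  (unchanged)
  [6] return x  -> return 0
Result (6 stmts):
  x = 0
  u = 9 - 3
  a = 1 * 0
  c = 9
  b = 7 * 0
  return 0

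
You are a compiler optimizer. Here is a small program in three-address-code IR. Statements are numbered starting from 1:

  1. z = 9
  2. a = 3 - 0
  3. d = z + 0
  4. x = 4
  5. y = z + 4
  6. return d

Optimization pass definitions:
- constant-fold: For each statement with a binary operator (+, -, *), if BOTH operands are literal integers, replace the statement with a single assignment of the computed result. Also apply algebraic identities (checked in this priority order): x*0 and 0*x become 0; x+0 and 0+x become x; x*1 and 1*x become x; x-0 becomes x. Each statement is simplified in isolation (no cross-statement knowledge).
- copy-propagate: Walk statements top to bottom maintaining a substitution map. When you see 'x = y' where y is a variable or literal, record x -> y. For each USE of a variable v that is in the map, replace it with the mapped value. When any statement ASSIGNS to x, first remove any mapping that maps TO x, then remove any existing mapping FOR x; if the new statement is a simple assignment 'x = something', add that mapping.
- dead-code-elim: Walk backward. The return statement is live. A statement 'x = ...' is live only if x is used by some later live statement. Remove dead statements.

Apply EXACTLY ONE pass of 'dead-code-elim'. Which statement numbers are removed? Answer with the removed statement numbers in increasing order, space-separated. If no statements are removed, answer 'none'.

Answer: 2 4 5

Derivation:
Backward liveness scan:
Stmt 1 'z = 9': KEEP (z is live); live-in = []
Stmt 2 'a = 3 - 0': DEAD (a not in live set ['z'])
Stmt 3 'd = z + 0': KEEP (d is live); live-in = ['z']
Stmt 4 'x = 4': DEAD (x not in live set ['d'])
Stmt 5 'y = z + 4': DEAD (y not in live set ['d'])
Stmt 6 'return d': KEEP (return); live-in = ['d']
Removed statement numbers: [2, 4, 5]
Surviving IR:
  z = 9
  d = z + 0
  return d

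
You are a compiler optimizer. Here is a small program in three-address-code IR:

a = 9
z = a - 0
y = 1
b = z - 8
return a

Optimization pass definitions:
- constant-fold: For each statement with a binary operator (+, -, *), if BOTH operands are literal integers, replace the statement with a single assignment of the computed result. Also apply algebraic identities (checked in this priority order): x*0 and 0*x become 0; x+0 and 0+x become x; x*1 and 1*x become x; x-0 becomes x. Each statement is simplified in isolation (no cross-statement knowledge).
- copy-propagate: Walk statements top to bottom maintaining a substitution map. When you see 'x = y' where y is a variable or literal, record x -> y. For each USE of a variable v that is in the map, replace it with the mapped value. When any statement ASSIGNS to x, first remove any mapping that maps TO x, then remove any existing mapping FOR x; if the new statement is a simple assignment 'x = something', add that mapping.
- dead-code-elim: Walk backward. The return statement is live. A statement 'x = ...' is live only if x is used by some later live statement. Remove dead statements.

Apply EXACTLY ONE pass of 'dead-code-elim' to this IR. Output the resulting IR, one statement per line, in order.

Answer: a = 9
return a

Derivation:
Applying dead-code-elim statement-by-statement:
  [5] return a  -> KEEP (return); live=['a']
  [4] b = z - 8  -> DEAD (b not live)
  [3] y = 1  -> DEAD (y not live)
  [2] z = a - 0  -> DEAD (z not live)
  [1] a = 9  -> KEEP; live=[]
Result (2 stmts):
  a = 9
  return a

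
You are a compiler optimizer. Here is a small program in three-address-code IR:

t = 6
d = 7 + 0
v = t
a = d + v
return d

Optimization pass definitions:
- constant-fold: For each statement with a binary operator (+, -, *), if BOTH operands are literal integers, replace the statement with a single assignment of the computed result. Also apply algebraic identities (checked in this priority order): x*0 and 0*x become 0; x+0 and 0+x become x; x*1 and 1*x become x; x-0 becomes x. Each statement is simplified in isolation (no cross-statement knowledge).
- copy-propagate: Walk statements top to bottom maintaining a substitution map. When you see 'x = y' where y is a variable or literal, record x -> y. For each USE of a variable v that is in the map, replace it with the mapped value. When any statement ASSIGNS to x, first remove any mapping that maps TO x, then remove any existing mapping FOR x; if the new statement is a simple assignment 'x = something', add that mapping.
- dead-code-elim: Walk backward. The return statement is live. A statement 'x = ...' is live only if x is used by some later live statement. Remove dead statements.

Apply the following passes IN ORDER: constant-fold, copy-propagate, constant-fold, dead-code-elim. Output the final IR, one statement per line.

Answer: return 7

Derivation:
Initial IR:
  t = 6
  d = 7 + 0
  v = t
  a = d + v
  return d
After constant-fold (5 stmts):
  t = 6
  d = 7
  v = t
  a = d + v
  return d
After copy-propagate (5 stmts):
  t = 6
  d = 7
  v = 6
  a = 7 + 6
  return 7
After constant-fold (5 stmts):
  t = 6
  d = 7
  v = 6
  a = 13
  return 7
After dead-code-elim (1 stmts):
  return 7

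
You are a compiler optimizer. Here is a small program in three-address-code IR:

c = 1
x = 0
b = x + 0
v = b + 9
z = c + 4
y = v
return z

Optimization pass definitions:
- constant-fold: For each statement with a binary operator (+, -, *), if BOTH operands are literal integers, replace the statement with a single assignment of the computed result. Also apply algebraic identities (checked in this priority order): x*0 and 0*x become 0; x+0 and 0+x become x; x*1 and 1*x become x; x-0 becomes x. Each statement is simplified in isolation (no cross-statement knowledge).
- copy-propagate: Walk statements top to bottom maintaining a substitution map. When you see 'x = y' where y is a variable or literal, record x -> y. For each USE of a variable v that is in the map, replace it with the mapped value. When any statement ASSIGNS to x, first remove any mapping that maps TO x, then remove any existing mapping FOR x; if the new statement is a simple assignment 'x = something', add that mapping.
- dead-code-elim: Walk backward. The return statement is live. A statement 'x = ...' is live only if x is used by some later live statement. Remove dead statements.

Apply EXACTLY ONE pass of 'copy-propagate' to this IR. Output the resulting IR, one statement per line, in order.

Applying copy-propagate statement-by-statement:
  [1] c = 1  (unchanged)
  [2] x = 0  (unchanged)
  [3] b = x + 0  -> b = 0 + 0
  [4] v = b + 9  (unchanged)
  [5] z = c + 4  -> z = 1 + 4
  [6] y = v  (unchanged)
  [7] return z  (unchanged)
Result (7 stmts):
  c = 1
  x = 0
  b = 0 + 0
  v = b + 9
  z = 1 + 4
  y = v
  return z

Answer: c = 1
x = 0
b = 0 + 0
v = b + 9
z = 1 + 4
y = v
return z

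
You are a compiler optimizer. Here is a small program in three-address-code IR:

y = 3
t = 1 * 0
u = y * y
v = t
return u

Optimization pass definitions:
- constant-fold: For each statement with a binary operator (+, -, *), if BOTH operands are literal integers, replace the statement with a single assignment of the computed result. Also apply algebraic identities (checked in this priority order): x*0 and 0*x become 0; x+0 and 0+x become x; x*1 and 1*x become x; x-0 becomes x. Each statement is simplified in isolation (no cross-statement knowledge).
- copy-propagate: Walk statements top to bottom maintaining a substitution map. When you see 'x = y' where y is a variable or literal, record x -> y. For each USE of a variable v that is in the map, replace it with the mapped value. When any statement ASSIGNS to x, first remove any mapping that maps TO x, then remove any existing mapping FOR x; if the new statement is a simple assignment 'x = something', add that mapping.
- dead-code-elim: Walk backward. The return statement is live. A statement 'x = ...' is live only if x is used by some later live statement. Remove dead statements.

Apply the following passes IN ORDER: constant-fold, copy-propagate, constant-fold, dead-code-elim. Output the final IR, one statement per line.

Initial IR:
  y = 3
  t = 1 * 0
  u = y * y
  v = t
  return u
After constant-fold (5 stmts):
  y = 3
  t = 0
  u = y * y
  v = t
  return u
After copy-propagate (5 stmts):
  y = 3
  t = 0
  u = 3 * 3
  v = 0
  return u
After constant-fold (5 stmts):
  y = 3
  t = 0
  u = 9
  v = 0
  return u
After dead-code-elim (2 stmts):
  u = 9
  return u

Answer: u = 9
return u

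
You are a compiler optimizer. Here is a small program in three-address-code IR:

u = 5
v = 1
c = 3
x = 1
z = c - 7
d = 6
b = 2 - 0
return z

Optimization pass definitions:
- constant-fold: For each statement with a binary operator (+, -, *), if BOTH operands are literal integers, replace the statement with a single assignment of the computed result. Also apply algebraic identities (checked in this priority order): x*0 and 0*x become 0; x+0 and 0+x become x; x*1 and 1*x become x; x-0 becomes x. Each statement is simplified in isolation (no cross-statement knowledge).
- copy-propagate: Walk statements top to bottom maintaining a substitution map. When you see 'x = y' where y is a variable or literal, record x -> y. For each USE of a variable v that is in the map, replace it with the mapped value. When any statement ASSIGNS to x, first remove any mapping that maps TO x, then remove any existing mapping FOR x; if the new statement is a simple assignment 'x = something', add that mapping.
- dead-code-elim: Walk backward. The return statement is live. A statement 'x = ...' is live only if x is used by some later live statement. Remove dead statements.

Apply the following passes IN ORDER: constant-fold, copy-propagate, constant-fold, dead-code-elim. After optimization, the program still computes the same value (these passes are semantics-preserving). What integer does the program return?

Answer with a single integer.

Answer: -4

Derivation:
Initial IR:
  u = 5
  v = 1
  c = 3
  x = 1
  z = c - 7
  d = 6
  b = 2 - 0
  return z
After constant-fold (8 stmts):
  u = 5
  v = 1
  c = 3
  x = 1
  z = c - 7
  d = 6
  b = 2
  return z
After copy-propagate (8 stmts):
  u = 5
  v = 1
  c = 3
  x = 1
  z = 3 - 7
  d = 6
  b = 2
  return z
After constant-fold (8 stmts):
  u = 5
  v = 1
  c = 3
  x = 1
  z = -4
  d = 6
  b = 2
  return z
After dead-code-elim (2 stmts):
  z = -4
  return z
Evaluate:
  u = 5  =>  u = 5
  v = 1  =>  v = 1
  c = 3  =>  c = 3
  x = 1  =>  x = 1
  z = c - 7  =>  z = -4
  d = 6  =>  d = 6
  b = 2 - 0  =>  b = 2
  return z = -4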